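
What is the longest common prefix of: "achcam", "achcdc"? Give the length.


Words: achcam, achcdc
  Position 0: all 'a' => match
  Position 1: all 'c' => match
  Position 2: all 'h' => match
  Position 3: all 'c' => match
  Position 4: ('a', 'd') => mismatch, stop
LCP = "achc" (length 4)

4


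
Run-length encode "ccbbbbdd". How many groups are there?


Input: ccbbbbdd
Scanning for consecutive runs:
  Group 1: 'c' x 2 (positions 0-1)
  Group 2: 'b' x 4 (positions 2-5)
  Group 3: 'd' x 2 (positions 6-7)
Total groups: 3

3


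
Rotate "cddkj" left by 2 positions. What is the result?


Input: "cddkj", rotate left by 2
First 2 characters: "cd"
Remaining characters: "dkj"
Concatenate remaining + first: "dkj" + "cd" = "dkjcd"

dkjcd


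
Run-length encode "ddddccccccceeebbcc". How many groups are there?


Input: ddddccccccceeebbcc
Scanning for consecutive runs:
  Group 1: 'd' x 4 (positions 0-3)
  Group 2: 'c' x 7 (positions 4-10)
  Group 3: 'e' x 3 (positions 11-13)
  Group 4: 'b' x 2 (positions 14-15)
  Group 5: 'c' x 2 (positions 16-17)
Total groups: 5

5


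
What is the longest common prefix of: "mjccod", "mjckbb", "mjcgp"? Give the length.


Words: mjccod, mjckbb, mjcgp
  Position 0: all 'm' => match
  Position 1: all 'j' => match
  Position 2: all 'c' => match
  Position 3: ('c', 'k', 'g') => mismatch, stop
LCP = "mjc" (length 3)

3


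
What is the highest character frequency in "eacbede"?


Input: eacbede
Character counts:
  'a': 1
  'b': 1
  'c': 1
  'd': 1
  'e': 3
Maximum frequency: 3

3


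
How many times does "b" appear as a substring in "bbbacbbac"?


Searching for "b" in "bbbacbbac"
Scanning each position:
  Position 0: "b" => MATCH
  Position 1: "b" => MATCH
  Position 2: "b" => MATCH
  Position 3: "a" => no
  Position 4: "c" => no
  Position 5: "b" => MATCH
  Position 6: "b" => MATCH
  Position 7: "a" => no
  Position 8: "c" => no
Total occurrences: 5

5


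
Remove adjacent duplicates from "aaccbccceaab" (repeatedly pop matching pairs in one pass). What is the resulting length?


Input: aaccbccceaab
Stack-based adjacent duplicate removal:
  Read 'a': push. Stack: a
  Read 'a': matches stack top 'a' => pop. Stack: (empty)
  Read 'c': push. Stack: c
  Read 'c': matches stack top 'c' => pop. Stack: (empty)
  Read 'b': push. Stack: b
  Read 'c': push. Stack: bc
  Read 'c': matches stack top 'c' => pop. Stack: b
  Read 'c': push. Stack: bc
  Read 'e': push. Stack: bce
  Read 'a': push. Stack: bcea
  Read 'a': matches stack top 'a' => pop. Stack: bce
  Read 'b': push. Stack: bceb
Final stack: "bceb" (length 4)

4


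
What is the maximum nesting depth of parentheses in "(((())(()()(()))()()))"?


Input: "(((())(()()(()))()()))"
Tracking depth:
  Position 0 '(': depth becomes 1
  Position 1 '(': depth becomes 2
  Position 2 '(': depth becomes 3
  Position 3 '(': depth becomes 4
  Position 4 ')': depth becomes 3
  Position 5 ')': depth becomes 2
  Position 6 '(': depth becomes 3
  Position 7 '(': depth becomes 4
  Position 8 ')': depth becomes 3
  Position 9 '(': depth becomes 4
  Position 10 ')': depth becomes 3
  Position 11 '(': depth becomes 4
  Position 12 '(': depth becomes 5
  Position 13 ')': depth becomes 4
  Position 14 ')': depth becomes 3
  Position 15 ')': depth becomes 2
  Position 16 '(': depth becomes 3
  Position 17 ')': depth becomes 2
  Position 18 '(': depth becomes 3
  Position 19 ')': depth becomes 2
  Position 20 ')': depth becomes 1
  Position 21 ')': depth becomes 0
Maximum depth reached: 5

5


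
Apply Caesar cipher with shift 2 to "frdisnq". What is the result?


Caesar cipher: shift "frdisnq" by 2
  'f' (pos 5) + 2 = pos 7 = 'h'
  'r' (pos 17) + 2 = pos 19 = 't'
  'd' (pos 3) + 2 = pos 5 = 'f'
  'i' (pos 8) + 2 = pos 10 = 'k'
  's' (pos 18) + 2 = pos 20 = 'u'
  'n' (pos 13) + 2 = pos 15 = 'p'
  'q' (pos 16) + 2 = pos 18 = 's'
Result: htfkups

htfkups


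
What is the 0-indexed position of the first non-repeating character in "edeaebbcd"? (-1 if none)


Input: edeaebbcd
Character frequencies:
  'a': 1
  'b': 2
  'c': 1
  'd': 2
  'e': 3
Scanning left to right for freq == 1:
  Position 0 ('e'): freq=3, skip
  Position 1 ('d'): freq=2, skip
  Position 2 ('e'): freq=3, skip
  Position 3 ('a'): unique! => answer = 3

3


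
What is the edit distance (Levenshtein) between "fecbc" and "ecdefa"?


Computing edit distance: "fecbc" -> "ecdefa"
DP table:
           e    c    d    e    f    a
      0    1    2    3    4    5    6
  f   1    1    2    3    4    4    5
  e   2    1    2    3    3    4    5
  c   3    2    1    2    3    4    5
  b   4    3    2    2    3    4    5
  c   5    4    3    3    3    4    5
Edit distance = dp[5][6] = 5

5


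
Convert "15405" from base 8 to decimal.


Input: "15405" in base 8
Positional expansion:
  Digit '1' (value 1) x 8^4 = 4096
  Digit '5' (value 5) x 8^3 = 2560
  Digit '4' (value 4) x 8^2 = 256
  Digit '0' (value 0) x 8^1 = 0
  Digit '5' (value 5) x 8^0 = 5
Sum = 6917

6917


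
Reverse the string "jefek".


Input: jefek
Reading characters right to left:
  Position 4: 'k'
  Position 3: 'e'
  Position 2: 'f'
  Position 1: 'e'
  Position 0: 'j'
Reversed: kefej

kefej


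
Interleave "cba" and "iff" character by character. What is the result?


Interleaving "cba" and "iff":
  Position 0: 'c' from first, 'i' from second => "ci"
  Position 1: 'b' from first, 'f' from second => "bf"
  Position 2: 'a' from first, 'f' from second => "af"
Result: cibfaf

cibfaf


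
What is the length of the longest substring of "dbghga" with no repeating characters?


Input: "dbghga"
Sliding window (track last position of each char):
  Position 0 ('d'): window [0,0] length 1 -- new best
  Position 1 ('b'): window [0,1] length 2 -- new best
  Position 2 ('g'): window [0,2] length 3 -- new best
  Position 3 ('h'): window [0,3] length 4 -- new best
  Position 4 ('g'): repeat (last at 2), move window start to 3
  Position 4 ('g'): window [3,4] length 2
  Position 5 ('a'): window [3,5] length 3
Longest substring with no repeats: "dbgh" with length 4

4


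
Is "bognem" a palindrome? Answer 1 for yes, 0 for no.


Input: bognem
Reversed: mengob
  Compare pos 0 ('b') with pos 5 ('m'): MISMATCH
  Compare pos 1 ('o') with pos 4 ('e'): MISMATCH
  Compare pos 2 ('g') with pos 3 ('n'): MISMATCH
Result: not a palindrome

0


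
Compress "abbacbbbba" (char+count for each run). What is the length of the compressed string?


Input: abbacbbbba
Runs:
  'a' x 1 => "a1"
  'b' x 2 => "b2"
  'a' x 1 => "a1"
  'c' x 1 => "c1"
  'b' x 4 => "b4"
  'a' x 1 => "a1"
Compressed: "a1b2a1c1b4a1"
Compressed length: 12

12


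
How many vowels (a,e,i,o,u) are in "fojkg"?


Input: fojkg
Checking each character:
  'f' at position 0: consonant
  'o' at position 1: vowel (running total: 1)
  'j' at position 2: consonant
  'k' at position 3: consonant
  'g' at position 4: consonant
Total vowels: 1

1


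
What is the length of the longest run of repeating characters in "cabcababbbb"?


Input: "cabcababbbb"
Scanning for longest run:
  Position 1 ('a'): new char, reset run to 1
  Position 2 ('b'): new char, reset run to 1
  Position 3 ('c'): new char, reset run to 1
  Position 4 ('a'): new char, reset run to 1
  Position 5 ('b'): new char, reset run to 1
  Position 6 ('a'): new char, reset run to 1
  Position 7 ('b'): new char, reset run to 1
  Position 8 ('b'): continues run of 'b', length=2
  Position 9 ('b'): continues run of 'b', length=3
  Position 10 ('b'): continues run of 'b', length=4
Longest run: 'b' with length 4

4


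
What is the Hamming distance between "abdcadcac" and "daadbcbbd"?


Comparing "abdcadcac" and "daadbcbbd" position by position:
  Position 0: 'a' vs 'd' => differ
  Position 1: 'b' vs 'a' => differ
  Position 2: 'd' vs 'a' => differ
  Position 3: 'c' vs 'd' => differ
  Position 4: 'a' vs 'b' => differ
  Position 5: 'd' vs 'c' => differ
  Position 6: 'c' vs 'b' => differ
  Position 7: 'a' vs 'b' => differ
  Position 8: 'c' vs 'd' => differ
Total differences (Hamming distance): 9

9


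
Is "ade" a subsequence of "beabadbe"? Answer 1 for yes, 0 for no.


Check if "ade" is a subsequence of "beabadbe"
Greedy scan:
  Position 0 ('b'): no match needed
  Position 1 ('e'): no match needed
  Position 2 ('a'): matches sub[0] = 'a'
  Position 3 ('b'): no match needed
  Position 4 ('a'): no match needed
  Position 5 ('d'): matches sub[1] = 'd'
  Position 6 ('b'): no match needed
  Position 7 ('e'): matches sub[2] = 'e'
All 3 characters matched => is a subsequence

1


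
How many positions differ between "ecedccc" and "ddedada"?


Comparing "ecedccc" and "ddedada" position by position:
  Position 0: 'e' vs 'd' => DIFFER
  Position 1: 'c' vs 'd' => DIFFER
  Position 2: 'e' vs 'e' => same
  Position 3: 'd' vs 'd' => same
  Position 4: 'c' vs 'a' => DIFFER
  Position 5: 'c' vs 'd' => DIFFER
  Position 6: 'c' vs 'a' => DIFFER
Positions that differ: 5

5


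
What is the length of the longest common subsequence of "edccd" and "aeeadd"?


LCS of "edccd" and "aeeadd"
DP table:
           a    e    e    a    d    d
      0    0    0    0    0    0    0
  e   0    0    1    1    1    1    1
  d   0    0    1    1    1    2    2
  c   0    0    1    1    1    2    2
  c   0    0    1    1    1    2    2
  d   0    0    1    1    1    2    3
LCS length = dp[5][6] = 3

3


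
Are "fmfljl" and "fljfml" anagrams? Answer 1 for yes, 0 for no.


Strings: "fmfljl", "fljfml"
Sorted first:  ffjllm
Sorted second: ffjllm
Sorted forms match => anagrams

1


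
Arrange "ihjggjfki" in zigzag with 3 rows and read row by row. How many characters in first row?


Zigzag "ihjggjfki" into 3 rows:
Placing characters:
  'i' => row 0
  'h' => row 1
  'j' => row 2
  'g' => row 1
  'g' => row 0
  'j' => row 1
  'f' => row 2
  'k' => row 1
  'i' => row 0
Rows:
  Row 0: "igi"
  Row 1: "hgjk"
  Row 2: "jf"
First row length: 3

3


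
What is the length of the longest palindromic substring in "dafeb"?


Input: "dafeb"
Checking substrings for palindromes:
  No multi-char palindromic substrings found
Longest palindromic substring: "d" with length 1

1


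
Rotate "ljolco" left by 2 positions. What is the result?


Input: "ljolco", rotate left by 2
First 2 characters: "lj"
Remaining characters: "olco"
Concatenate remaining + first: "olco" + "lj" = "olcolj"

olcolj


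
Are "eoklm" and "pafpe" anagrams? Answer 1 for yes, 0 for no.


Strings: "eoklm", "pafpe"
Sorted first:  eklmo
Sorted second: aefpp
Differ at position 0: 'e' vs 'a' => not anagrams

0


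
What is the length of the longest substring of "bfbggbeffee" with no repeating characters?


Input: "bfbggbeffee"
Sliding window (track last position of each char):
  Position 0 ('b'): window [0,0] length 1 -- new best
  Position 1 ('f'): window [0,1] length 2 -- new best
  Position 2 ('b'): repeat (last at 0), move window start to 1
  Position 2 ('b'): window [1,2] length 2
  Position 3 ('g'): window [1,3] length 3 -- new best
  Position 4 ('g'): repeat (last at 3), move window start to 4
  Position 4 ('g'): window [4,4] length 1
  Position 5 ('b'): window [4,5] length 2
  Position 6 ('e'): window [4,6] length 3
  Position 7 ('f'): window [4,7] length 4 -- new best
  Position 8 ('f'): repeat (last at 7), move window start to 8
  Position 8 ('f'): window [8,8] length 1
  Position 9 ('e'): window [8,9] length 2
  Position 10 ('e'): repeat (last at 9), move window start to 10
  Position 10 ('e'): window [10,10] length 1
Longest substring with no repeats: "gbef" with length 4

4


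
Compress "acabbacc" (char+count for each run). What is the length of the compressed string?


Input: acabbacc
Runs:
  'a' x 1 => "a1"
  'c' x 1 => "c1"
  'a' x 1 => "a1"
  'b' x 2 => "b2"
  'a' x 1 => "a1"
  'c' x 2 => "c2"
Compressed: "a1c1a1b2a1c2"
Compressed length: 12

12


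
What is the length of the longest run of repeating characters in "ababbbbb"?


Input: "ababbbbb"
Scanning for longest run:
  Position 1 ('b'): new char, reset run to 1
  Position 2 ('a'): new char, reset run to 1
  Position 3 ('b'): new char, reset run to 1
  Position 4 ('b'): continues run of 'b', length=2
  Position 5 ('b'): continues run of 'b', length=3
  Position 6 ('b'): continues run of 'b', length=4
  Position 7 ('b'): continues run of 'b', length=5
Longest run: 'b' with length 5

5


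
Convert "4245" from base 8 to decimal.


Input: "4245" in base 8
Positional expansion:
  Digit '4' (value 4) x 8^3 = 2048
  Digit '2' (value 2) x 8^2 = 128
  Digit '4' (value 4) x 8^1 = 32
  Digit '5' (value 5) x 8^0 = 5
Sum = 2213

2213


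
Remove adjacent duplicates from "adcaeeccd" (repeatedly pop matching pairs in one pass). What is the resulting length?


Input: adcaeeccd
Stack-based adjacent duplicate removal:
  Read 'a': push. Stack: a
  Read 'd': push. Stack: ad
  Read 'c': push. Stack: adc
  Read 'a': push. Stack: adca
  Read 'e': push. Stack: adcae
  Read 'e': matches stack top 'e' => pop. Stack: adca
  Read 'c': push. Stack: adcac
  Read 'c': matches stack top 'c' => pop. Stack: adca
  Read 'd': push. Stack: adcad
Final stack: "adcad" (length 5)

5


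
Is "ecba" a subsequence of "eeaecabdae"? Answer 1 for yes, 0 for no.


Check if "ecba" is a subsequence of "eeaecabdae"
Greedy scan:
  Position 0 ('e'): matches sub[0] = 'e'
  Position 1 ('e'): no match needed
  Position 2 ('a'): no match needed
  Position 3 ('e'): no match needed
  Position 4 ('c'): matches sub[1] = 'c'
  Position 5 ('a'): no match needed
  Position 6 ('b'): matches sub[2] = 'b'
  Position 7 ('d'): no match needed
  Position 8 ('a'): matches sub[3] = 'a'
  Position 9 ('e'): no match needed
All 4 characters matched => is a subsequence

1


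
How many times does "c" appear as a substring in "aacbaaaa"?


Searching for "c" in "aacbaaaa"
Scanning each position:
  Position 0: "a" => no
  Position 1: "a" => no
  Position 2: "c" => MATCH
  Position 3: "b" => no
  Position 4: "a" => no
  Position 5: "a" => no
  Position 6: "a" => no
  Position 7: "a" => no
Total occurrences: 1

1


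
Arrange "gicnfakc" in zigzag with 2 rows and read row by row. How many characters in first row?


Zigzag "gicnfakc" into 2 rows:
Placing characters:
  'g' => row 0
  'i' => row 1
  'c' => row 0
  'n' => row 1
  'f' => row 0
  'a' => row 1
  'k' => row 0
  'c' => row 1
Rows:
  Row 0: "gcfk"
  Row 1: "inac"
First row length: 4

4


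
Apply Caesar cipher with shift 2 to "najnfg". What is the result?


Caesar cipher: shift "najnfg" by 2
  'n' (pos 13) + 2 = pos 15 = 'p'
  'a' (pos 0) + 2 = pos 2 = 'c'
  'j' (pos 9) + 2 = pos 11 = 'l'
  'n' (pos 13) + 2 = pos 15 = 'p'
  'f' (pos 5) + 2 = pos 7 = 'h'
  'g' (pos 6) + 2 = pos 8 = 'i'
Result: pclphi

pclphi


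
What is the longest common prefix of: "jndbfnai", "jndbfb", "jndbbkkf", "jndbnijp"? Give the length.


Words: jndbfnai, jndbfb, jndbbkkf, jndbnijp
  Position 0: all 'j' => match
  Position 1: all 'n' => match
  Position 2: all 'd' => match
  Position 3: all 'b' => match
  Position 4: ('f', 'f', 'b', 'n') => mismatch, stop
LCP = "jndb" (length 4)

4


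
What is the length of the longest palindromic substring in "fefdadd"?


Input: "fefdadd"
Checking substrings for palindromes:
  [0:3] "fef" (len 3) => palindrome
  [3:6] "dad" (len 3) => palindrome
  [5:7] "dd" (len 2) => palindrome
Longest palindromic substring: "fef" with length 3

3


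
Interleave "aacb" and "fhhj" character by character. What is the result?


Interleaving "aacb" and "fhhj":
  Position 0: 'a' from first, 'f' from second => "af"
  Position 1: 'a' from first, 'h' from second => "ah"
  Position 2: 'c' from first, 'h' from second => "ch"
  Position 3: 'b' from first, 'j' from second => "bj"
Result: afahchbj

afahchbj


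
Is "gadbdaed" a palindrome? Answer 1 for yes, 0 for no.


Input: gadbdaed
Reversed: deadbdag
  Compare pos 0 ('g') with pos 7 ('d'): MISMATCH
  Compare pos 1 ('a') with pos 6 ('e'): MISMATCH
  Compare pos 2 ('d') with pos 5 ('a'): MISMATCH
  Compare pos 3 ('b') with pos 4 ('d'): MISMATCH
Result: not a palindrome

0


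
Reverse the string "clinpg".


Input: clinpg
Reading characters right to left:
  Position 5: 'g'
  Position 4: 'p'
  Position 3: 'n'
  Position 2: 'i'
  Position 1: 'l'
  Position 0: 'c'
Reversed: gpnilc

gpnilc


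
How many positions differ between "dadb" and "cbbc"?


Comparing "dadb" and "cbbc" position by position:
  Position 0: 'd' vs 'c' => DIFFER
  Position 1: 'a' vs 'b' => DIFFER
  Position 2: 'd' vs 'b' => DIFFER
  Position 3: 'b' vs 'c' => DIFFER
Positions that differ: 4

4


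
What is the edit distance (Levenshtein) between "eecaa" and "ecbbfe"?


Computing edit distance: "eecaa" -> "ecbbfe"
DP table:
           e    c    b    b    f    e
      0    1    2    3    4    5    6
  e   1    0    1    2    3    4    5
  e   2    1    1    2    3    4    4
  c   3    2    1    2    3    4    5
  a   4    3    2    2    3    4    5
  a   5    4    3    3    3    4    5
Edit distance = dp[5][6] = 5

5


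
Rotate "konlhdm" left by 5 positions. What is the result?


Input: "konlhdm", rotate left by 5
First 5 characters: "konlh"
Remaining characters: "dm"
Concatenate remaining + first: "dm" + "konlh" = "dmkonlh"

dmkonlh


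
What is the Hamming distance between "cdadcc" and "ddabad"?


Comparing "cdadcc" and "ddabad" position by position:
  Position 0: 'c' vs 'd' => differ
  Position 1: 'd' vs 'd' => same
  Position 2: 'a' vs 'a' => same
  Position 3: 'd' vs 'b' => differ
  Position 4: 'c' vs 'a' => differ
  Position 5: 'c' vs 'd' => differ
Total differences (Hamming distance): 4

4


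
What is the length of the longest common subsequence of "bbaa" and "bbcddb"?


LCS of "bbaa" and "bbcddb"
DP table:
           b    b    c    d    d    b
      0    0    0    0    0    0    0
  b   0    1    1    1    1    1    1
  b   0    1    2    2    2    2    2
  a   0    1    2    2    2    2    2
  a   0    1    2    2    2    2    2
LCS length = dp[4][6] = 2

2


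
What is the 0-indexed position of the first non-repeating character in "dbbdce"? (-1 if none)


Input: dbbdce
Character frequencies:
  'b': 2
  'c': 1
  'd': 2
  'e': 1
Scanning left to right for freq == 1:
  Position 0 ('d'): freq=2, skip
  Position 1 ('b'): freq=2, skip
  Position 2 ('b'): freq=2, skip
  Position 3 ('d'): freq=2, skip
  Position 4 ('c'): unique! => answer = 4

4


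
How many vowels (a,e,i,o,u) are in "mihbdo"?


Input: mihbdo
Checking each character:
  'm' at position 0: consonant
  'i' at position 1: vowel (running total: 1)
  'h' at position 2: consonant
  'b' at position 3: consonant
  'd' at position 4: consonant
  'o' at position 5: vowel (running total: 2)
Total vowels: 2

2


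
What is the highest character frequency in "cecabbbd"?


Input: cecabbbd
Character counts:
  'a': 1
  'b': 3
  'c': 2
  'd': 1
  'e': 1
Maximum frequency: 3

3


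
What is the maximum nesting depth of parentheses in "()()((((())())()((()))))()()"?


Input: "()()((((())())()((()))))()()"
Tracking depth:
  Position 0 '(': depth becomes 1
  Position 1 ')': depth becomes 0
  Position 2 '(': depth becomes 1
  Position 3 ')': depth becomes 0
  Position 4 '(': depth becomes 1
  Position 5 '(': depth becomes 2
  Position 6 '(': depth becomes 3
  Position 7 '(': depth becomes 4
  Position 8 '(': depth becomes 5
  Position 9 ')': depth becomes 4
  Position 10 ')': depth becomes 3
  Position 11 '(': depth becomes 4
  Position 12 ')': depth becomes 3
  Position 13 ')': depth becomes 2
  Position 14 '(': depth becomes 3
  Position 15 ')': depth becomes 2
  Position 16 '(': depth becomes 3
  Position 17 '(': depth becomes 4
  Position 18 '(': depth becomes 5
  Position 19 ')': depth becomes 4
  Position 20 ')': depth becomes 3
  Position 21 ')': depth becomes 2
  Position 22 ')': depth becomes 1
  Position 23 ')': depth becomes 0
  Position 24 '(': depth becomes 1
  Position 25 ')': depth becomes 0
  Position 26 '(': depth becomes 1
  Position 27 ')': depth becomes 0
Maximum depth reached: 5

5


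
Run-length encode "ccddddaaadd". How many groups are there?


Input: ccddddaaadd
Scanning for consecutive runs:
  Group 1: 'c' x 2 (positions 0-1)
  Group 2: 'd' x 4 (positions 2-5)
  Group 3: 'a' x 3 (positions 6-8)
  Group 4: 'd' x 2 (positions 9-10)
Total groups: 4

4


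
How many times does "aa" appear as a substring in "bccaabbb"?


Searching for "aa" in "bccaabbb"
Scanning each position:
  Position 0: "bc" => no
  Position 1: "cc" => no
  Position 2: "ca" => no
  Position 3: "aa" => MATCH
  Position 4: "ab" => no
  Position 5: "bb" => no
  Position 6: "bb" => no
Total occurrences: 1

1


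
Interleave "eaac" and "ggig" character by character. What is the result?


Interleaving "eaac" and "ggig":
  Position 0: 'e' from first, 'g' from second => "eg"
  Position 1: 'a' from first, 'g' from second => "ag"
  Position 2: 'a' from first, 'i' from second => "ai"
  Position 3: 'c' from first, 'g' from second => "cg"
Result: egagaicg

egagaicg


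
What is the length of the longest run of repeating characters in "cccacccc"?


Input: "cccacccc"
Scanning for longest run:
  Position 1 ('c'): continues run of 'c', length=2
  Position 2 ('c'): continues run of 'c', length=3
  Position 3 ('a'): new char, reset run to 1
  Position 4 ('c'): new char, reset run to 1
  Position 5 ('c'): continues run of 'c', length=2
  Position 6 ('c'): continues run of 'c', length=3
  Position 7 ('c'): continues run of 'c', length=4
Longest run: 'c' with length 4

4


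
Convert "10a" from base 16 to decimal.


Input: "10a" in base 16
Positional expansion:
  Digit '1' (value 1) x 16^2 = 256
  Digit '0' (value 0) x 16^1 = 0
  Digit 'a' (value 10) x 16^0 = 10
Sum = 266

266


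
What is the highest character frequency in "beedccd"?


Input: beedccd
Character counts:
  'b': 1
  'c': 2
  'd': 2
  'e': 2
Maximum frequency: 2

2


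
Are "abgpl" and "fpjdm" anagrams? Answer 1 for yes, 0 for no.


Strings: "abgpl", "fpjdm"
Sorted first:  abglp
Sorted second: dfjmp
Differ at position 0: 'a' vs 'd' => not anagrams

0


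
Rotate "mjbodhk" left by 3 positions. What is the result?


Input: "mjbodhk", rotate left by 3
First 3 characters: "mjb"
Remaining characters: "odhk"
Concatenate remaining + first: "odhk" + "mjb" = "odhkmjb"

odhkmjb


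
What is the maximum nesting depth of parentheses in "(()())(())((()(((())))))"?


Input: "(()())(())((()(((())))))"
Tracking depth:
  Position 0 '(': depth becomes 1
  Position 1 '(': depth becomes 2
  Position 2 ')': depth becomes 1
  Position 3 '(': depth becomes 2
  Position 4 ')': depth becomes 1
  Position 5 ')': depth becomes 0
  Position 6 '(': depth becomes 1
  Position 7 '(': depth becomes 2
  Position 8 ')': depth becomes 1
  Position 9 ')': depth becomes 0
  Position 10 '(': depth becomes 1
  Position 11 '(': depth becomes 2
  Position 12 '(': depth becomes 3
  Position 13 ')': depth becomes 2
  Position 14 '(': depth becomes 3
  Position 15 '(': depth becomes 4
  Position 16 '(': depth becomes 5
  Position 17 '(': depth becomes 6
  Position 18 ')': depth becomes 5
  Position 19 ')': depth becomes 4
  Position 20 ')': depth becomes 3
  Position 21 ')': depth becomes 2
  Position 22 ')': depth becomes 1
  Position 23 ')': depth becomes 0
Maximum depth reached: 6

6


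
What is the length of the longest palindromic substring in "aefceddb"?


Input: "aefceddb"
Checking substrings for palindromes:
  [5:7] "dd" (len 2) => palindrome
Longest palindromic substring: "dd" with length 2

2


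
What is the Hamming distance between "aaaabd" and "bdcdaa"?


Comparing "aaaabd" and "bdcdaa" position by position:
  Position 0: 'a' vs 'b' => differ
  Position 1: 'a' vs 'd' => differ
  Position 2: 'a' vs 'c' => differ
  Position 3: 'a' vs 'd' => differ
  Position 4: 'b' vs 'a' => differ
  Position 5: 'd' vs 'a' => differ
Total differences (Hamming distance): 6

6


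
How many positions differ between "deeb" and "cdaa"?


Comparing "deeb" and "cdaa" position by position:
  Position 0: 'd' vs 'c' => DIFFER
  Position 1: 'e' vs 'd' => DIFFER
  Position 2: 'e' vs 'a' => DIFFER
  Position 3: 'b' vs 'a' => DIFFER
Positions that differ: 4

4


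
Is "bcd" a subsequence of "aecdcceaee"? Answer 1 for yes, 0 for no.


Check if "bcd" is a subsequence of "aecdcceaee"
Greedy scan:
  Position 0 ('a'): no match needed
  Position 1 ('e'): no match needed
  Position 2 ('c'): no match needed
  Position 3 ('d'): no match needed
  Position 4 ('c'): no match needed
  Position 5 ('c'): no match needed
  Position 6 ('e'): no match needed
  Position 7 ('a'): no match needed
  Position 8 ('e'): no match needed
  Position 9 ('e'): no match needed
Only matched 0/3 characters => not a subsequence

0


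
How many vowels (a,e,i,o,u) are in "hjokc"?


Input: hjokc
Checking each character:
  'h' at position 0: consonant
  'j' at position 1: consonant
  'o' at position 2: vowel (running total: 1)
  'k' at position 3: consonant
  'c' at position 4: consonant
Total vowels: 1

1


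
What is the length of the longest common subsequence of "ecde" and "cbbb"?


LCS of "ecde" and "cbbb"
DP table:
           c    b    b    b
      0    0    0    0    0
  e   0    0    0    0    0
  c   0    1    1    1    1
  d   0    1    1    1    1
  e   0    1    1    1    1
LCS length = dp[4][4] = 1

1


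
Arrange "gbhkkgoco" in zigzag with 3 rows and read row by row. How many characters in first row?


Zigzag "gbhkkgoco" into 3 rows:
Placing characters:
  'g' => row 0
  'b' => row 1
  'h' => row 2
  'k' => row 1
  'k' => row 0
  'g' => row 1
  'o' => row 2
  'c' => row 1
  'o' => row 0
Rows:
  Row 0: "gko"
  Row 1: "bkgc"
  Row 2: "ho"
First row length: 3

3


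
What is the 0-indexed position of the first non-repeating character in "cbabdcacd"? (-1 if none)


Input: cbabdcacd
Character frequencies:
  'a': 2
  'b': 2
  'c': 3
  'd': 2
Scanning left to right for freq == 1:
  Position 0 ('c'): freq=3, skip
  Position 1 ('b'): freq=2, skip
  Position 2 ('a'): freq=2, skip
  Position 3 ('b'): freq=2, skip
  Position 4 ('d'): freq=2, skip
  Position 5 ('c'): freq=3, skip
  Position 6 ('a'): freq=2, skip
  Position 7 ('c'): freq=3, skip
  Position 8 ('d'): freq=2, skip
  No unique character found => answer = -1

-1


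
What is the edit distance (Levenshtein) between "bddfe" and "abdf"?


Computing edit distance: "bddfe" -> "abdf"
DP table:
           a    b    d    f
      0    1    2    3    4
  b   1    1    1    2    3
  d   2    2    2    1    2
  d   3    3    3    2    2
  f   4    4    4    3    2
  e   5    5    5    4    3
Edit distance = dp[5][4] = 3

3


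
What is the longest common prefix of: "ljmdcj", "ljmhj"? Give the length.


Words: ljmdcj, ljmhj
  Position 0: all 'l' => match
  Position 1: all 'j' => match
  Position 2: all 'm' => match
  Position 3: ('d', 'h') => mismatch, stop
LCP = "ljm" (length 3)

3


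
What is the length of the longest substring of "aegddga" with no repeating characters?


Input: "aegddga"
Sliding window (track last position of each char):
  Position 0 ('a'): window [0,0] length 1 -- new best
  Position 1 ('e'): window [0,1] length 2 -- new best
  Position 2 ('g'): window [0,2] length 3 -- new best
  Position 3 ('d'): window [0,3] length 4 -- new best
  Position 4 ('d'): repeat (last at 3), move window start to 4
  Position 4 ('d'): window [4,4] length 1
  Position 5 ('g'): window [4,5] length 2
  Position 6 ('a'): window [4,6] length 3
Longest substring with no repeats: "aegd" with length 4

4


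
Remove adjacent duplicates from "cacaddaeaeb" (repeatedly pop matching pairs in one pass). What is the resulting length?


Input: cacaddaeaeb
Stack-based adjacent duplicate removal:
  Read 'c': push. Stack: c
  Read 'a': push. Stack: ca
  Read 'c': push. Stack: cac
  Read 'a': push. Stack: caca
  Read 'd': push. Stack: cacad
  Read 'd': matches stack top 'd' => pop. Stack: caca
  Read 'a': matches stack top 'a' => pop. Stack: cac
  Read 'e': push. Stack: cace
  Read 'a': push. Stack: cacea
  Read 'e': push. Stack: caceae
  Read 'b': push. Stack: caceaeb
Final stack: "caceaeb" (length 7)

7


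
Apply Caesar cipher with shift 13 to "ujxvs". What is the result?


Caesar cipher: shift "ujxvs" by 13
  'u' (pos 20) + 13 = pos 7 = 'h'
  'j' (pos 9) + 13 = pos 22 = 'w'
  'x' (pos 23) + 13 = pos 10 = 'k'
  'v' (pos 21) + 13 = pos 8 = 'i'
  's' (pos 18) + 13 = pos 5 = 'f'
Result: hwkif

hwkif


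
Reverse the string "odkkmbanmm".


Input: odkkmbanmm
Reading characters right to left:
  Position 9: 'm'
  Position 8: 'm'
  Position 7: 'n'
  Position 6: 'a'
  Position 5: 'b'
  Position 4: 'm'
  Position 3: 'k'
  Position 2: 'k'
  Position 1: 'd'
  Position 0: 'o'
Reversed: mmnabmkkdo

mmnabmkkdo


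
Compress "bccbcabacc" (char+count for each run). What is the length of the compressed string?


Input: bccbcabacc
Runs:
  'b' x 1 => "b1"
  'c' x 2 => "c2"
  'b' x 1 => "b1"
  'c' x 1 => "c1"
  'a' x 1 => "a1"
  'b' x 1 => "b1"
  'a' x 1 => "a1"
  'c' x 2 => "c2"
Compressed: "b1c2b1c1a1b1a1c2"
Compressed length: 16

16


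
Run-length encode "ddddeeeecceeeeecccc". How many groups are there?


Input: ddddeeeecceeeeecccc
Scanning for consecutive runs:
  Group 1: 'd' x 4 (positions 0-3)
  Group 2: 'e' x 4 (positions 4-7)
  Group 3: 'c' x 2 (positions 8-9)
  Group 4: 'e' x 5 (positions 10-14)
  Group 5: 'c' x 4 (positions 15-18)
Total groups: 5

5


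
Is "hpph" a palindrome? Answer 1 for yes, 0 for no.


Input: hpph
Reversed: hpph
  Compare pos 0 ('h') with pos 3 ('h'): match
  Compare pos 1 ('p') with pos 2 ('p'): match
Result: palindrome

1


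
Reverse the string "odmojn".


Input: odmojn
Reading characters right to left:
  Position 5: 'n'
  Position 4: 'j'
  Position 3: 'o'
  Position 2: 'm'
  Position 1: 'd'
  Position 0: 'o'
Reversed: njomdo

njomdo


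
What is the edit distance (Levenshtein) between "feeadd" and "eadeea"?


Computing edit distance: "feeadd" -> "eadeea"
DP table:
           e    a    d    e    e    a
      0    1    2    3    4    5    6
  f   1    1    2    3    4    5    6
  e   2    1    2    3    3    4    5
  e   3    2    2    3    3    3    4
  a   4    3    2    3    4    4    3
  d   5    4    3    2    3    4    4
  d   6    5    4    3    3    4    5
Edit distance = dp[6][6] = 5

5


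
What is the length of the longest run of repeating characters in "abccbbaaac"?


Input: "abccbbaaac"
Scanning for longest run:
  Position 1 ('b'): new char, reset run to 1
  Position 2 ('c'): new char, reset run to 1
  Position 3 ('c'): continues run of 'c', length=2
  Position 4 ('b'): new char, reset run to 1
  Position 5 ('b'): continues run of 'b', length=2
  Position 6 ('a'): new char, reset run to 1
  Position 7 ('a'): continues run of 'a', length=2
  Position 8 ('a'): continues run of 'a', length=3
  Position 9 ('c'): new char, reset run to 1
Longest run: 'a' with length 3

3


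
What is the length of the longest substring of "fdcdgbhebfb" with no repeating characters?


Input: "fdcdgbhebfb"
Sliding window (track last position of each char):
  Position 0 ('f'): window [0,0] length 1 -- new best
  Position 1 ('d'): window [0,1] length 2 -- new best
  Position 2 ('c'): window [0,2] length 3 -- new best
  Position 3 ('d'): repeat (last at 1), move window start to 2
  Position 3 ('d'): window [2,3] length 2
  Position 4 ('g'): window [2,4] length 3
  Position 5 ('b'): window [2,5] length 4 -- new best
  Position 6 ('h'): window [2,6] length 5 -- new best
  Position 7 ('e'): window [2,7] length 6 -- new best
  Position 8 ('b'): repeat (last at 5), move window start to 6
  Position 8 ('b'): window [6,8] length 3
  Position 9 ('f'): window [6,9] length 4
  Position 10 ('b'): repeat (last at 8), move window start to 9
  Position 10 ('b'): window [9,10] length 2
Longest substring with no repeats: "cdgbhe" with length 6

6


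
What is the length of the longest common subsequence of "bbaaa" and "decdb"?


LCS of "bbaaa" and "decdb"
DP table:
           d    e    c    d    b
      0    0    0    0    0    0
  b   0    0    0    0    0    1
  b   0    0    0    0    0    1
  a   0    0    0    0    0    1
  a   0    0    0    0    0    1
  a   0    0    0    0    0    1
LCS length = dp[5][5] = 1

1


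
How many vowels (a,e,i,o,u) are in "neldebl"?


Input: neldebl
Checking each character:
  'n' at position 0: consonant
  'e' at position 1: vowel (running total: 1)
  'l' at position 2: consonant
  'd' at position 3: consonant
  'e' at position 4: vowel (running total: 2)
  'b' at position 5: consonant
  'l' at position 6: consonant
Total vowels: 2

2


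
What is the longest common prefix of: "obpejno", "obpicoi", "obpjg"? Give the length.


Words: obpejno, obpicoi, obpjg
  Position 0: all 'o' => match
  Position 1: all 'b' => match
  Position 2: all 'p' => match
  Position 3: ('e', 'i', 'j') => mismatch, stop
LCP = "obp" (length 3)

3


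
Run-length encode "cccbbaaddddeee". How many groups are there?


Input: cccbbaaddddeee
Scanning for consecutive runs:
  Group 1: 'c' x 3 (positions 0-2)
  Group 2: 'b' x 2 (positions 3-4)
  Group 3: 'a' x 2 (positions 5-6)
  Group 4: 'd' x 4 (positions 7-10)
  Group 5: 'e' x 3 (positions 11-13)
Total groups: 5

5


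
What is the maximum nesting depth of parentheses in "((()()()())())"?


Input: "((()()()())())"
Tracking depth:
  Position 0 '(': depth becomes 1
  Position 1 '(': depth becomes 2
  Position 2 '(': depth becomes 3
  Position 3 ')': depth becomes 2
  Position 4 '(': depth becomes 3
  Position 5 ')': depth becomes 2
  Position 6 '(': depth becomes 3
  Position 7 ')': depth becomes 2
  Position 8 '(': depth becomes 3
  Position 9 ')': depth becomes 2
  Position 10 ')': depth becomes 1
  Position 11 '(': depth becomes 2
  Position 12 ')': depth becomes 1
  Position 13 ')': depth becomes 0
Maximum depth reached: 3

3


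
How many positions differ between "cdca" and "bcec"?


Comparing "cdca" and "bcec" position by position:
  Position 0: 'c' vs 'b' => DIFFER
  Position 1: 'd' vs 'c' => DIFFER
  Position 2: 'c' vs 'e' => DIFFER
  Position 3: 'a' vs 'c' => DIFFER
Positions that differ: 4

4


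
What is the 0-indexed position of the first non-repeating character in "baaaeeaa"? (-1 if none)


Input: baaaeeaa
Character frequencies:
  'a': 5
  'b': 1
  'e': 2
Scanning left to right for freq == 1:
  Position 0 ('b'): unique! => answer = 0

0


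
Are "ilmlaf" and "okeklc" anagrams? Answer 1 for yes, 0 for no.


Strings: "ilmlaf", "okeklc"
Sorted first:  afillm
Sorted second: cekklo
Differ at position 0: 'a' vs 'c' => not anagrams

0


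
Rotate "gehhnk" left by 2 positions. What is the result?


Input: "gehhnk", rotate left by 2
First 2 characters: "ge"
Remaining characters: "hhnk"
Concatenate remaining + first: "hhnk" + "ge" = "hhnkge"

hhnkge


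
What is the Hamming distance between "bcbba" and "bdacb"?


Comparing "bcbba" and "bdacb" position by position:
  Position 0: 'b' vs 'b' => same
  Position 1: 'c' vs 'd' => differ
  Position 2: 'b' vs 'a' => differ
  Position 3: 'b' vs 'c' => differ
  Position 4: 'a' vs 'b' => differ
Total differences (Hamming distance): 4

4


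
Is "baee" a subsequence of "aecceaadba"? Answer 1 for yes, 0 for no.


Check if "baee" is a subsequence of "aecceaadba"
Greedy scan:
  Position 0 ('a'): no match needed
  Position 1 ('e'): no match needed
  Position 2 ('c'): no match needed
  Position 3 ('c'): no match needed
  Position 4 ('e'): no match needed
  Position 5 ('a'): no match needed
  Position 6 ('a'): no match needed
  Position 7 ('d'): no match needed
  Position 8 ('b'): matches sub[0] = 'b'
  Position 9 ('a'): matches sub[1] = 'a'
Only matched 2/4 characters => not a subsequence

0


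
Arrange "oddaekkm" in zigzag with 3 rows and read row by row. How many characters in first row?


Zigzag "oddaekkm" into 3 rows:
Placing characters:
  'o' => row 0
  'd' => row 1
  'd' => row 2
  'a' => row 1
  'e' => row 0
  'k' => row 1
  'k' => row 2
  'm' => row 1
Rows:
  Row 0: "oe"
  Row 1: "dakm"
  Row 2: "dk"
First row length: 2

2


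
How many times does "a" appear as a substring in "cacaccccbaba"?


Searching for "a" in "cacaccccbaba"
Scanning each position:
  Position 0: "c" => no
  Position 1: "a" => MATCH
  Position 2: "c" => no
  Position 3: "a" => MATCH
  Position 4: "c" => no
  Position 5: "c" => no
  Position 6: "c" => no
  Position 7: "c" => no
  Position 8: "b" => no
  Position 9: "a" => MATCH
  Position 10: "b" => no
  Position 11: "a" => MATCH
Total occurrences: 4

4


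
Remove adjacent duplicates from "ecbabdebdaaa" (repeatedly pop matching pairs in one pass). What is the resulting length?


Input: ecbabdebdaaa
Stack-based adjacent duplicate removal:
  Read 'e': push. Stack: e
  Read 'c': push. Stack: ec
  Read 'b': push. Stack: ecb
  Read 'a': push. Stack: ecba
  Read 'b': push. Stack: ecbab
  Read 'd': push. Stack: ecbabd
  Read 'e': push. Stack: ecbabde
  Read 'b': push. Stack: ecbabdeb
  Read 'd': push. Stack: ecbabdebd
  Read 'a': push. Stack: ecbabdebda
  Read 'a': matches stack top 'a' => pop. Stack: ecbabdebd
  Read 'a': push. Stack: ecbabdebda
Final stack: "ecbabdebda" (length 10)

10


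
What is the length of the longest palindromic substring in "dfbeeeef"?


Input: "dfbeeeef"
Checking substrings for palindromes:
  [3:7] "eeee" (len 4) => palindrome
  [3:6] "eee" (len 3) => palindrome
  [4:7] "eee" (len 3) => palindrome
  [3:5] "ee" (len 2) => palindrome
  [4:6] "ee" (len 2) => palindrome
  [5:7] "ee" (len 2) => palindrome
Longest palindromic substring: "eeee" with length 4

4


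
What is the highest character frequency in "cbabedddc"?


Input: cbabedddc
Character counts:
  'a': 1
  'b': 2
  'c': 2
  'd': 3
  'e': 1
Maximum frequency: 3

3


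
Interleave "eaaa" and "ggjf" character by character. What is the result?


Interleaving "eaaa" and "ggjf":
  Position 0: 'e' from first, 'g' from second => "eg"
  Position 1: 'a' from first, 'g' from second => "ag"
  Position 2: 'a' from first, 'j' from second => "aj"
  Position 3: 'a' from first, 'f' from second => "af"
Result: egagajaf

egagajaf


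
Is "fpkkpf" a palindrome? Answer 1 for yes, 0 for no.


Input: fpkkpf
Reversed: fpkkpf
  Compare pos 0 ('f') with pos 5 ('f'): match
  Compare pos 1 ('p') with pos 4 ('p'): match
  Compare pos 2 ('k') with pos 3 ('k'): match
Result: palindrome

1


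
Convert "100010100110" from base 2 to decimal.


Input: "100010100110" in base 2
Positional expansion:
  Digit '1' (value 1) x 2^11 = 2048
  Digit '0' (value 0) x 2^10 = 0
  Digit '0' (value 0) x 2^9 = 0
  Digit '0' (value 0) x 2^8 = 0
  Digit '1' (value 1) x 2^7 = 128
  Digit '0' (value 0) x 2^6 = 0
  Digit '1' (value 1) x 2^5 = 32
  Digit '0' (value 0) x 2^4 = 0
  Digit '0' (value 0) x 2^3 = 0
  Digit '1' (value 1) x 2^2 = 4
  Digit '1' (value 1) x 2^1 = 2
  Digit '0' (value 0) x 2^0 = 0
Sum = 2214

2214


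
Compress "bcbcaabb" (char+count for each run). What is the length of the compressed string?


Input: bcbcaabb
Runs:
  'b' x 1 => "b1"
  'c' x 1 => "c1"
  'b' x 1 => "b1"
  'c' x 1 => "c1"
  'a' x 2 => "a2"
  'b' x 2 => "b2"
Compressed: "b1c1b1c1a2b2"
Compressed length: 12

12


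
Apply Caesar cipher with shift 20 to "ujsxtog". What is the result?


Caesar cipher: shift "ujsxtog" by 20
  'u' (pos 20) + 20 = pos 14 = 'o'
  'j' (pos 9) + 20 = pos 3 = 'd'
  's' (pos 18) + 20 = pos 12 = 'm'
  'x' (pos 23) + 20 = pos 17 = 'r'
  't' (pos 19) + 20 = pos 13 = 'n'
  'o' (pos 14) + 20 = pos 8 = 'i'
  'g' (pos 6) + 20 = pos 0 = 'a'
Result: odmrnia

odmrnia


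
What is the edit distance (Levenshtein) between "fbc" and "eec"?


Computing edit distance: "fbc" -> "eec"
DP table:
           e    e    c
      0    1    2    3
  f   1    1    2    3
  b   2    2    2    3
  c   3    3    3    2
Edit distance = dp[3][3] = 2

2


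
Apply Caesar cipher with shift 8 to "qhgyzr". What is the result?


Caesar cipher: shift "qhgyzr" by 8
  'q' (pos 16) + 8 = pos 24 = 'y'
  'h' (pos 7) + 8 = pos 15 = 'p'
  'g' (pos 6) + 8 = pos 14 = 'o'
  'y' (pos 24) + 8 = pos 6 = 'g'
  'z' (pos 25) + 8 = pos 7 = 'h'
  'r' (pos 17) + 8 = pos 25 = 'z'
Result: ypoghz

ypoghz
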